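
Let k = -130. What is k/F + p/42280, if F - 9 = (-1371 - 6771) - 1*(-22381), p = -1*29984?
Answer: -2080329/2896180 ≈ -0.71830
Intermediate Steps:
p = -29984
F = 14248 (F = 9 + ((-1371 - 6771) - 1*(-22381)) = 9 + (-8142 + 22381) = 9 + 14239 = 14248)
k/F + p/42280 = -130/14248 - 29984/42280 = -130*1/14248 - 29984*1/42280 = -5/548 - 3748/5285 = -2080329/2896180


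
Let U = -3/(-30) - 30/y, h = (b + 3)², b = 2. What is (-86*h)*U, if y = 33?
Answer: 19135/11 ≈ 1739.5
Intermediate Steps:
h = 25 (h = (2 + 3)² = 5² = 25)
U = -89/110 (U = -3/(-30) - 30/33 = -3*(-1/30) - 30*1/33 = ⅒ - 10/11 = -89/110 ≈ -0.80909)
(-86*h)*U = -86*25*(-89/110) = -2150*(-89/110) = 19135/11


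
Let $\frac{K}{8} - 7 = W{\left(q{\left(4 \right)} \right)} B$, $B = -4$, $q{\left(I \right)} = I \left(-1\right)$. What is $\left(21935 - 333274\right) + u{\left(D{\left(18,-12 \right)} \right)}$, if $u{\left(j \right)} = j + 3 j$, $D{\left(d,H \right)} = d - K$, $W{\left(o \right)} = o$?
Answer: $-312003$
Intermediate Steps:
$q{\left(I \right)} = - I$
$K = 184$ ($K = 56 + 8 \left(-1\right) 4 \left(-4\right) = 56 + 8 \left(\left(-4\right) \left(-4\right)\right) = 56 + 8 \cdot 16 = 56 + 128 = 184$)
$D{\left(d,H \right)} = -184 + d$ ($D{\left(d,H \right)} = d - 184 = -184 + d$)
$u{\left(j \right)} = 4 j$
$\left(21935 - 333274\right) + u{\left(D{\left(18,-12 \right)} \right)} = \left(21935 - 333274\right) + 4 \left(-184 + 18\right) = -311339 + 4 \left(-166\right) = -311339 - 664 = -312003$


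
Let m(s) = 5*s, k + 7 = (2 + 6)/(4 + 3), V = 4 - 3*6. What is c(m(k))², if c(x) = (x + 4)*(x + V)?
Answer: 2876284161/2401 ≈ 1.1980e+6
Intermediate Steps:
V = -14 (V = 4 - 18 = -14)
k = -41/7 (k = -7 + (2 + 6)/(4 + 3) = -7 + 8/7 = -41/7 ≈ -5.8571)
c(x) = (-14 + x)*(4 + x) (c(x) = (x + 4)*(x - 14) = (4 + x)*(-14 + x) = (-14 + x)*(4 + x))
c(m(k))² = (-56 + (5*(-41/7))² - 50*(-41)/7)² = (-56 + (-205/7)² - 10*(-205/7))² = (-56 + 42025/49 + 2050/7)² = (53631/49)² = 2876284161/2401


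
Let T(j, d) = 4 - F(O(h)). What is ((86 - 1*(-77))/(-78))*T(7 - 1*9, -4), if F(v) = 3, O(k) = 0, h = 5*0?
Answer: -163/78 ≈ -2.0897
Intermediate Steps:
h = 0
T(j, d) = 1 (T(j, d) = 4 - 1*3 = 4 - 3 = 1)
((86 - 1*(-77))/(-78))*T(7 - 1*9, -4) = ((86 - 1*(-77))/(-78))*1 = ((86 + 77)*(-1/78))*1 = (163*(-1/78))*1 = -163/78*1 = -163/78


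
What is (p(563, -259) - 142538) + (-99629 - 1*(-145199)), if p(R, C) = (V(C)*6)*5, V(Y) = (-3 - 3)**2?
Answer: -95888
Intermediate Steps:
V(Y) = 36 (V(Y) = (-6)**2 = 36)
p(R, C) = 1080 (p(R, C) = (36*6)*5 = 216*5 = 1080)
(p(563, -259) - 142538) + (-99629 - 1*(-145199)) = (1080 - 142538) + (-99629 - 1*(-145199)) = -141458 + (-99629 + 145199) = -141458 + 45570 = -95888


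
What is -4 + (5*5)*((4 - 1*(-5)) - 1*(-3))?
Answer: 296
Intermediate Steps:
-4 + (5*5)*((4 - 1*(-5)) - 1*(-3)) = -4 + 25*((4 + 5) + 3) = -4 + 25*(9 + 3) = -4 + 25*12 = -4 + 300 = 296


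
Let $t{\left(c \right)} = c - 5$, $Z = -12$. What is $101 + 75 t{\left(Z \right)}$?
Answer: $-1174$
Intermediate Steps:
$t{\left(c \right)} = -5 + c$ ($t{\left(c \right)} = c - 5 = -5 + c$)
$101 + 75 t{\left(Z \right)} = 101 + 75 \left(-5 - 12\right) = 101 + 75 \left(-17\right) = 101 - 1275 = -1174$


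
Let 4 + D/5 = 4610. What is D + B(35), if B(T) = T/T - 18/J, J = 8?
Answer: 92115/4 ≈ 23029.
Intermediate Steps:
D = 23030 (D = -20 + 5*4610 = -20 + 23050 = 23030)
B(T) = -5/4 (B(T) = T/T - 18/8 = 1 - 18*⅛ = 1 - 9/4 = -5/4)
D + B(35) = 23030 - 5/4 = 92115/4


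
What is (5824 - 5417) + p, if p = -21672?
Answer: -21265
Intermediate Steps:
(5824 - 5417) + p = (5824 - 5417) - 21672 = 407 - 21672 = -21265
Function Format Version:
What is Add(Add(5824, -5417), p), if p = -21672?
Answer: -21265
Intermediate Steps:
Add(Add(5824, -5417), p) = Add(Add(5824, -5417), -21672) = Add(407, -21672) = -21265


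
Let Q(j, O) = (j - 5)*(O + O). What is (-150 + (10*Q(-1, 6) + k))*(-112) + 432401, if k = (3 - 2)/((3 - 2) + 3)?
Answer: 529813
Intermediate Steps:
Q(j, O) = 2*O*(-5 + j) (Q(j, O) = (-5 + j)*(2*O) = 2*O*(-5 + j))
k = 1/4 (k = 1/(1 + 3) = 1/4 ≈ 0.25000)
(-150 + (10*Q(-1, 6) + k))*(-112) + 432401 = (-150 + (10*(2*6*(-5 - 1)) + 1/4))*(-112) + 432401 = (-150 + (10*(2*6*(-6)) + 1/4))*(-112) + 432401 = (-150 + (10*(-72) + 1/4))*(-112) + 432401 = (-150 + (-720 + 1/4))*(-112) + 432401 = (-150 - 2879/4)*(-112) + 432401 = -3479/4*(-112) + 432401 = 97412 + 432401 = 529813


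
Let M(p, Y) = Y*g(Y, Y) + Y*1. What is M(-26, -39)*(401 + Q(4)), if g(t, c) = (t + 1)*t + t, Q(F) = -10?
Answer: -22019556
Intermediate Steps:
g(t, c) = t + t*(1 + t) (g(t, c) = (1 + t)*t + t = t*(1 + t) + t = t + t*(1 + t))
M(p, Y) = Y + Y²*(2 + Y) (M(p, Y) = Y*(Y*(2 + Y)) + Y*1 = Y²*(2 + Y) + Y = Y + Y²*(2 + Y))
M(-26, -39)*(401 + Q(4)) = (-39*(1 - 39*(2 - 39)))*(401 - 10) = -39*(1 - 39*(-37))*391 = -39*(1 + 1443)*391 = -39*1444*391 = -56316*391 = -22019556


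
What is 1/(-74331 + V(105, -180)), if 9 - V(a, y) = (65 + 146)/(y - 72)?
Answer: -252/18728933 ≈ -1.3455e-5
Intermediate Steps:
V(a, y) = 9 - 211/(-72 + y) (V(a, y) = 9 - (65 + 146)/(y - 72) = 9 - 211/(-72 + y))
1/(-74331 + V(105, -180)) = 1/(-74331 + (-859 + 9*(-180))/(-72 - 180)) = 1/(-74331 + (-859 - 1620)/(-252)) = 1/(-74331 - 1/252*(-2479)) = 1/(-74331 + 2479/252) = 1/(-18728933/252) = -252/18728933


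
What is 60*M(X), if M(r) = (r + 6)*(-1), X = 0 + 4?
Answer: -600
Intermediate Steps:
X = 4
M(r) = -6 - r (M(r) = (6 + r)*(-1) = -6 - r)
60*M(X) = 60*(-6 - 1*4) = 60*(-6 - 4) = 60*(-10) = -600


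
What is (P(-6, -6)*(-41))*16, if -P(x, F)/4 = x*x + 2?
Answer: 99712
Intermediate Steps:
P(x, F) = -8 - 4*x² (P(x, F) = -4*(x*x + 2) = -4*(x² + 2) = -4*(2 + x²) = -8 - 4*x²)
(P(-6, -6)*(-41))*16 = ((-8 - 4*(-6)²)*(-41))*16 = ((-8 - 4*36)*(-41))*16 = ((-8 - 144)*(-41))*16 = -152*(-41)*16 = 6232*16 = 99712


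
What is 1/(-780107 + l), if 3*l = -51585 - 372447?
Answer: -1/921451 ≈ -1.0852e-6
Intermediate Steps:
l = -141344 (l = (-51585 - 372447)/3 = (1/3)*(-424032) = -141344)
1/(-780107 + l) = 1/(-780107 - 141344) = 1/(-921451) = -1/921451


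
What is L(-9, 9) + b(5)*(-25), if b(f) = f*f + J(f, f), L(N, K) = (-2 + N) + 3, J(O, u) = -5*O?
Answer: -8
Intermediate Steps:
L(N, K) = 1 + N
b(f) = f² - 5*f (b(f) = f*f - 5*f = f² - 5*f)
L(-9, 9) + b(5)*(-25) = (1 - 9) + (5*(-5 + 5))*(-25) = -8 + (5*0)*(-25) = -8 + 0*(-25) = -8 + 0 = -8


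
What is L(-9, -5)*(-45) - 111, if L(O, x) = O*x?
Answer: -2136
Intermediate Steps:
L(-9, -5)*(-45) - 111 = -9*(-5)*(-45) - 111 = 45*(-45) - 111 = -2025 - 111 = -2136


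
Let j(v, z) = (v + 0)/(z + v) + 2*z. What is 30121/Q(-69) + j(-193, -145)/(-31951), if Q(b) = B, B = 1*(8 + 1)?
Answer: 325290752441/97194942 ≈ 3346.8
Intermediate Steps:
j(v, z) = 2*z + v/(v + z) (j(v, z) = v/(v + z) + 2*z = 2*z + v/(v + z))
B = 9 (B = 1*9 = 9)
Q(b) = 9
30121/Q(-69) + j(-193, -145)/(-31951) = 30121/9 + ((-193 + 2*(-145)**2 + 2*(-193)*(-145))/(-193 - 145))/(-31951) = 30121*(1/9) + ((-193 + 2*21025 + 55970)/(-338))*(-1/31951) = 30121/9 - (-193 + 42050 + 55970)/338*(-1/31951) = 30121/9 - 1/338*97827*(-1/31951) = 30121/9 - 97827/338*(-1/31951) = 30121/9 + 97827/10799438 = 325290752441/97194942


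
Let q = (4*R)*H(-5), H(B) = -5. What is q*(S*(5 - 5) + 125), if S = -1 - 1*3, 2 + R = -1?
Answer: 7500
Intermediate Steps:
R = -3 (R = -2 - 1 = -3)
S = -4 (S = -1 - 3 = -4)
q = 60 (q = (4*(-3))*(-5) = -12*(-5) = 60)
q*(S*(5 - 5) + 125) = 60*(-4*(5 - 5) + 125) = 60*(-4*0 + 125) = 60*(0 + 125) = 60*125 = 7500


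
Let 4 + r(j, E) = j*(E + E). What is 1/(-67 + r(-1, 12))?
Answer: -1/95 ≈ -0.010526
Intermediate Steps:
r(j, E) = -4 + 2*E*j (r(j, E) = -4 + j*(E + E) = -4 + j*(2*E) = -4 + 2*E*j)
1/(-67 + r(-1, 12)) = 1/(-67 + (-4 + 2*12*(-1))) = 1/(-67 + (-4 - 24)) = 1/(-67 - 28) = 1/(-95) = -1/95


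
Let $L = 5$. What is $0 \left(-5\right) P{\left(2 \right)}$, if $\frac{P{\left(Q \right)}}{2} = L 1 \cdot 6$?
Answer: $0$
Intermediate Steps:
$P{\left(Q \right)} = 60$ ($P{\left(Q \right)} = 2 \cdot 5 \cdot 1 \cdot 6 = 2 \cdot 5 \cdot 6 = 2 \cdot 30 = 60$)
$0 \left(-5\right) P{\left(2 \right)} = 0 \left(-5\right) 60 = 0 \cdot 60 = 0$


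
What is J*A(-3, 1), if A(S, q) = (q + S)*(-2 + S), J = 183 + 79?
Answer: 2620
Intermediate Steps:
J = 262
A(S, q) = (-2 + S)*(S + q) (A(S, q) = (S + q)*(-2 + S) = (-2 + S)*(S + q))
J*A(-3, 1) = 262*((-3)² - 2*(-3) - 2*1 - 3*1) = 262*(9 + 6 - 2 - 3) = 262*10 = 2620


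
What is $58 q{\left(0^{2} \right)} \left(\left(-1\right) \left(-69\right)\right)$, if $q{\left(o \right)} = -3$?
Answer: $-12006$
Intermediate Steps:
$58 q{\left(0^{2} \right)} \left(\left(-1\right) \left(-69\right)\right) = 58 \left(-3\right) \left(\left(-1\right) \left(-69\right)\right) = \left(-174\right) 69 = -12006$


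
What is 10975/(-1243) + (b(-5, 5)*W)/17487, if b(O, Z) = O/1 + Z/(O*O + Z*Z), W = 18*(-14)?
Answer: -105769427/12075745 ≈ -8.7588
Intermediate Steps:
W = -252
b(O, Z) = O + Z/(O² + Z²) (b(O, Z) = O*1 + Z/(O² + Z²) = O + Z/(O² + Z²))
10975/(-1243) + (b(-5, 5)*W)/17487 = 10975/(-1243) + (((5 + (-5)³ - 5*5²)/((-5)² + 5²))*(-252))/17487 = 10975*(-1/1243) + (((5 - 125 - 5*25)/(25 + 25))*(-252))*(1/17487) = -10975/1243 + (((5 - 125 - 125)/50)*(-252))*(1/17487) = -10975/1243 + (((1/50)*(-245))*(-252))*(1/17487) = -10975/1243 - 49/10*(-252)*(1/17487) = -10975/1243 + (6174/5)*(1/17487) = -10975/1243 + 686/9715 = -105769427/12075745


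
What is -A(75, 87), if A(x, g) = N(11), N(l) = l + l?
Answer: -22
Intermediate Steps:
N(l) = 2*l
A(x, g) = 22 (A(x, g) = 2*11 = 22)
-A(75, 87) = -1*22 = -22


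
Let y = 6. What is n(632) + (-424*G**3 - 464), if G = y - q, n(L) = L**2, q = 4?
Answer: 395568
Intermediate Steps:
G = 2 (G = 6 - 1*4 = 6 - 4 = 2)
n(632) + (-424*G**3 - 464) = 632**2 + (-424*2**3 - 464) = 399424 + (-424*8 - 464) = 399424 + (-3392 - 464) = 399424 - 3856 = 395568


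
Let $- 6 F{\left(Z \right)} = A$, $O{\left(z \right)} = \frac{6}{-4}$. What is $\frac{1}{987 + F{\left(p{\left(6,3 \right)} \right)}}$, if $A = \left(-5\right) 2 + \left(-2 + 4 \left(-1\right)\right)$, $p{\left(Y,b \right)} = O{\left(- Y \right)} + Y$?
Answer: $\frac{3}{2969} \approx 0.0010104$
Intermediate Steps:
$O{\left(z \right)} = - \frac{3}{2}$ ($O{\left(z \right)} = 6 \left(- \frac{1}{4}\right) = - \frac{3}{2}$)
$p{\left(Y,b \right)} = - \frac{3}{2} + Y$
$A = -16$ ($A = -10 - 6 = -16$)
$F{\left(Z \right)} = \frac{8}{3}$ ($F{\left(Z \right)} = \left(- \frac{1}{6}\right) \left(-16\right) = \frac{8}{3}$)
$\frac{1}{987 + F{\left(p{\left(6,3 \right)} \right)}} = \frac{1}{987 + \frac{8}{3}} = \frac{1}{\frac{2969}{3}} = \frac{3}{2969}$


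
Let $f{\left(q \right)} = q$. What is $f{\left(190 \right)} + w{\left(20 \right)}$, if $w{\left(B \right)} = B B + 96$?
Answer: $686$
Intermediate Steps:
$w{\left(B \right)} = 96 + B^{2}$ ($w{\left(B \right)} = B^{2} + 96 = 96 + B^{2}$)
$f{\left(190 \right)} + w{\left(20 \right)} = 190 + \left(96 + 20^{2}\right) = 190 + \left(96 + 400\right) = 190 + 496 = 686$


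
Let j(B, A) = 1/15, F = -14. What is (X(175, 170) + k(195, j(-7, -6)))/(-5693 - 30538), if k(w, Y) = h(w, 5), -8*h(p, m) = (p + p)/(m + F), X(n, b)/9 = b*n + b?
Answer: -3231425/434772 ≈ -7.4325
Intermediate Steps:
j(B, A) = 1/15
X(n, b) = 9*b + 9*b*n (X(n, b) = 9*(b*n + b) = 9*(b + b*n) = 9*b + 9*b*n)
h(p, m) = -p/(4*(-14 + m)) (h(p, m) = -(p + p)/(8*(m - 14)) = -2*p/(8*(-14 + m)) = -p/(4*(-14 + m)))
k(w, Y) = w/36 (k(w, Y) = -w/(-56 + 4*5) = -w/(-56 + 20) = -1*w/(-36) = -1*w*(-1/36) = w/36)
(X(175, 170) + k(195, j(-7, -6)))/(-5693 - 30538) = (9*170*(1 + 175) + (1/36)*195)/(-5693 - 30538) = (9*170*176 + 65/12)/(-36231) = (269280 + 65/12)*(-1/36231) = (3231425/12)*(-1/36231) = -3231425/434772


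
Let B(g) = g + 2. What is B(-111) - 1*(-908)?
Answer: 799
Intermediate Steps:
B(g) = 2 + g
B(-111) - 1*(-908) = (2 - 111) - 1*(-908) = -109 + 908 = 799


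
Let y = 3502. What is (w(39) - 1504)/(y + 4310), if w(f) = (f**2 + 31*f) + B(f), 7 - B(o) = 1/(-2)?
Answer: 2467/15624 ≈ 0.15790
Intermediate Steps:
B(o) = 15/2 (B(o) = 7 - 1/(-2) = 7 - 1*(-1/2) = 7 + 1/2 = 15/2)
w(f) = 15/2 + f**2 + 31*f (w(f) = (f**2 + 31*f) + 15/2 = 15/2 + f**2 + 31*f)
(w(39) - 1504)/(y + 4310) = ((15/2 + 39**2 + 31*39) - 1504)/(3502 + 4310) = ((15/2 + 1521 + 1209) - 1504)/7812 = (5475/2 - 1504)*(1/7812) = (2467/2)*(1/7812) = 2467/15624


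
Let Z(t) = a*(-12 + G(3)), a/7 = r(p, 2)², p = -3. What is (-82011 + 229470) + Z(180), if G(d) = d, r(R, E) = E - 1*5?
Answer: 146892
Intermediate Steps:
r(R, E) = -5 + E (r(R, E) = E - 5 = -5 + E)
a = 63 (a = 7*(-5 + 2)² = 7*(-3)² = 7*9 = 63)
Z(t) = -567 (Z(t) = 63*(-12 + 3) = 63*(-9) = -567)
(-82011 + 229470) + Z(180) = (-82011 + 229470) - 567 = 147459 - 567 = 146892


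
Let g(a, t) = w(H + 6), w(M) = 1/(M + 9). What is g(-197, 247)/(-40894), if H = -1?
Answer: -1/572516 ≈ -1.7467e-6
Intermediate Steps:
w(M) = 1/(9 + M)
g(a, t) = 1/14 (g(a, t) = 1/(9 + (-1 + 6)) = 1/(9 + 5) = 1/14)
g(-197, 247)/(-40894) = (1/14)/(-40894) = (1/14)*(-1/40894) = -1/572516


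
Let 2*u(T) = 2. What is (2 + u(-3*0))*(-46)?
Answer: -138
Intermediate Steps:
u(T) = 1 (u(T) = (1/2)*2 = 1)
(2 + u(-3*0))*(-46) = (2 + 1)*(-46) = 3*(-46) = -138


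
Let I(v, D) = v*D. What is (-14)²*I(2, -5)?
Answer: -1960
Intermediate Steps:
I(v, D) = D*v
(-14)²*I(2, -5) = (-14)²*(-5*2) = 196*(-10) = -1960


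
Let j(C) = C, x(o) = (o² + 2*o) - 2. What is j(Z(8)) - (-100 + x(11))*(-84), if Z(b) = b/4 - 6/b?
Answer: 13781/4 ≈ 3445.3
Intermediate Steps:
x(o) = -2 + o² + 2*o
Z(b) = -6/b + b/4 (Z(b) = b*(¼) - 6/b = b/4 - 6/b = -6/b + b/4)
j(Z(8)) - (-100 + x(11))*(-84) = (-6/8 + (¼)*8) - (-100 + (-2 + 11² + 2*11))*(-84) = (-6*⅛ + 2) - (-100 + (-2 + 121 + 22))*(-84) = (-¾ + 2) - (-100 + 141)*(-84) = 5/4 - 41*(-84) = 5/4 - 1*(-3444) = 5/4 + 3444 = 13781/4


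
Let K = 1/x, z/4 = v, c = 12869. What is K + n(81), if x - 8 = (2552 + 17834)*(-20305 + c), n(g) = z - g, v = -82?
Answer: -62000427793/151590288 ≈ -409.00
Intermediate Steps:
z = -328 (z = 4*(-82) = -328)
n(g) = -328 - g
x = -151590288 (x = 8 + (2552 + 17834)*(-20305 + 12869) = 8 + 20386*(-7436) = 8 - 151590296 = -151590288)
K = -1/151590288 (K = 1/(-151590288) = -1/151590288 ≈ -6.5967e-9)
K + n(81) = -1/151590288 + (-328 - 1*81) = -1/151590288 + (-328 - 81) = -1/151590288 - 409 = -62000427793/151590288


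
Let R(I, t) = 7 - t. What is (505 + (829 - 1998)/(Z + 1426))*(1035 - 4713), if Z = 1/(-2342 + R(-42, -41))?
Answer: -6066110794662/3271243 ≈ -1.8544e+6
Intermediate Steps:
Z = -1/2294 (Z = 1/(-2342 + (7 - 1*(-41))) = 1/(-2342 + (7 + 41)) = 1/(-2342 + 48) = 1/(-2294) = -1/2294 ≈ -0.00043592)
(505 + (829 - 1998)/(Z + 1426))*(1035 - 4713) = (505 + (829 - 1998)/(-1/2294 + 1426))*(1035 - 4713) = (505 - 1169/3271243/2294)*(-3678) = (505 - 1169*2294/3271243)*(-3678) = (505 - 2681686/3271243)*(-3678) = (1649296029/3271243)*(-3678) = -6066110794662/3271243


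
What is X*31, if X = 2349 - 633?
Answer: 53196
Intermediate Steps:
X = 1716
X*31 = 1716*31 = 53196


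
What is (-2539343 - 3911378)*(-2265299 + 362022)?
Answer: 12277508912717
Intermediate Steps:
(-2539343 - 3911378)*(-2265299 + 362022) = -6450721*(-1903277) = 12277508912717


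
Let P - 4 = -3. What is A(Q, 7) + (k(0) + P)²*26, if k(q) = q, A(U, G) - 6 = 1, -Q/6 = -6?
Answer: 33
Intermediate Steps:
Q = 36 (Q = -6*(-6) = 36)
A(U, G) = 7 (A(U, G) = 6 + 1 = 7)
P = 1 (P = 4 - 3 = 1)
A(Q, 7) + (k(0) + P)²*26 = 7 + (0 + 1)²*26 = 7 + 1²*26 = 7 + 1*26 = 7 + 26 = 33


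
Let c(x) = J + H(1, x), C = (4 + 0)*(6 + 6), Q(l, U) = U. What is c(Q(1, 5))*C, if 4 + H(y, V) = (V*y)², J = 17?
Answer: 1824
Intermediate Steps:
C = 48 (C = 4*12 = 48)
H(y, V) = -4 + V²*y² (H(y, V) = -4 + (V*y)² = -4 + V²*y²)
c(x) = 13 + x² (c(x) = 17 + (-4 + x²*1²) = 17 + (-4 + x²*1) = 17 + (-4 + x²) = 13 + x²)
c(Q(1, 5))*C = (13 + 5²)*48 = (13 + 25)*48 = 38*48 = 1824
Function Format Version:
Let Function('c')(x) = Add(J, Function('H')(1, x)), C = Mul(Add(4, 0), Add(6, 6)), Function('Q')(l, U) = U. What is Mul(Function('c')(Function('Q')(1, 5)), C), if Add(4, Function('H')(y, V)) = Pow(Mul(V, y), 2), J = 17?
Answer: 1824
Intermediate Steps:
C = 48 (C = Mul(4, 12) = 48)
Function('H')(y, V) = Add(-4, Mul(Pow(V, 2), Pow(y, 2))) (Function('H')(y, V) = Add(-4, Pow(Mul(V, y), 2)) = Add(-4, Mul(Pow(V, 2), Pow(y, 2))))
Function('c')(x) = Add(13, Pow(x, 2)) (Function('c')(x) = Add(17, Add(-4, Mul(Pow(x, 2), Pow(1, 2)))) = Add(17, Add(-4, Mul(Pow(x, 2), 1))) = Add(17, Add(-4, Pow(x, 2))) = Add(13, Pow(x, 2)))
Mul(Function('c')(Function('Q')(1, 5)), C) = Mul(Add(13, Pow(5, 2)), 48) = Mul(Add(13, 25), 48) = Mul(38, 48) = 1824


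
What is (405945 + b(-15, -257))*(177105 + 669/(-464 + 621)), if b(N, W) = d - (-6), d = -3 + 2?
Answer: 11287908216300/157 ≈ 7.1897e+10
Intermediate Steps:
d = -1
b(N, W) = 5 (b(N, W) = -1 - (-6) = -1 - 6*(-1) = -1 + 6 = 5)
(405945 + b(-15, -257))*(177105 + 669/(-464 + 621)) = (405945 + 5)*(177105 + 669/(-464 + 621)) = 405950*(177105 + 669/157) = 405950*(27806154/157) = 11287908216300/157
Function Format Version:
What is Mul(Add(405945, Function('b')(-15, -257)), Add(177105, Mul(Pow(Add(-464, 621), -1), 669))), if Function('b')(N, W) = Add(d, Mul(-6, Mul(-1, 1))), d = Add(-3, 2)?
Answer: Rational(11287908216300, 157) ≈ 7.1897e+10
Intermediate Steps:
d = -1
Function('b')(N, W) = 5 (Function('b')(N, W) = Add(-1, Mul(-6, Mul(-1, 1))) = Add(-1, Mul(-6, -1)) = Add(-1, 6) = 5)
Mul(Add(405945, Function('b')(-15, -257)), Add(177105, Mul(Pow(Add(-464, 621), -1), 669))) = Mul(Add(405945, 5), Add(177105, Mul(Pow(Add(-464, 621), -1), 669))) = Mul(405950, Add(177105, Mul(Pow(157, -1), 669))) = Mul(405950, Add(177105, Mul(Rational(1, 157), 669))) = Mul(405950, Add(177105, Rational(669, 157))) = Mul(405950, Rational(27806154, 157)) = Rational(11287908216300, 157)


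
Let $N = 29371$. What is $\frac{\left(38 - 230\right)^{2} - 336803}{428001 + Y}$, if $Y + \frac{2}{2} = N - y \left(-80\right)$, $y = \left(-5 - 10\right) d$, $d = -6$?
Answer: $- \frac{299939}{464571} \approx -0.64563$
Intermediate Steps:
$y = 90$ ($y = \left(-5 - 10\right) \left(-6\right) = \left(-15\right) \left(-6\right) = 90$)
$Y = 36570$ ($Y = -1 + \left(29371 - 90 \left(-80\right)\right) = -1 + \left(29371 - -7200\right) = -1 + \left(29371 + 7200\right) = -1 + 36571 = 36570$)
$\frac{\left(38 - 230\right)^{2} - 336803}{428001 + Y} = \frac{\left(38 - 230\right)^{2} - 336803}{428001 + 36570} = \frac{\left(-192\right)^{2} - 336803}{464571} = \left(36864 - 336803\right) \frac{1}{464571} = \left(-299939\right) \frac{1}{464571} = - \frac{299939}{464571}$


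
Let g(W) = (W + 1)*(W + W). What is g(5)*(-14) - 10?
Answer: -850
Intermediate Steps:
g(W) = 2*W*(1 + W) (g(W) = (1 + W)*(2*W) = 2*W*(1 + W))
g(5)*(-14) - 10 = (2*5*(1 + 5))*(-14) - 10 = (2*5*6)*(-14) - 10 = 60*(-14) - 10 = -840 - 10 = -850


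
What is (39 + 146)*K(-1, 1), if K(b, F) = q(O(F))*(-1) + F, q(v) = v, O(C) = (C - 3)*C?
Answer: 555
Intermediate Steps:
O(C) = C*(-3 + C) (O(C) = (-3 + C)*C = C*(-3 + C))
K(b, F) = F - F*(-3 + F) (K(b, F) = (F*(-3 + F))*(-1) + F = -F*(-3 + F) + F = F - F*(-3 + F))
(39 + 146)*K(-1, 1) = (39 + 146)*(1*(4 - 1*1)) = 185*(1*(4 - 1)) = 185*(1*3) = 185*3 = 555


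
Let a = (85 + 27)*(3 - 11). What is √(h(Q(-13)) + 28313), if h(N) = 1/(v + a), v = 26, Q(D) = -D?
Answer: √21430108830/870 ≈ 168.26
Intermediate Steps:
a = -896 (a = 112*(-8) = -896)
h(N) = -1/870 (h(N) = 1/(26 - 896) = 1/(-870) = -1/870)
√(h(Q(-13)) + 28313) = √(-1/870 + 28313) = √(24632309/870) = √21430108830/870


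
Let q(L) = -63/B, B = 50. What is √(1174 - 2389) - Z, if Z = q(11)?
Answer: 63/50 + 9*I*√15 ≈ 1.26 + 34.857*I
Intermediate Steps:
q(L) = -63/50
Z = -63/50 ≈ -1.2600
√(1174 - 2389) - Z = √(1174 - 2389) - 1*(-63/50) = √(-1215) + 63/50 = 9*I*√15 + 63/50 = 63/50 + 9*I*√15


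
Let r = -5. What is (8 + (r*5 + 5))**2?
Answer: 144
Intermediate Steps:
(8 + (r*5 + 5))**2 = (8 + (-5*5 + 5))**2 = (8 + (-25 + 5))**2 = (8 - 20)**2 = (-12)**2 = 144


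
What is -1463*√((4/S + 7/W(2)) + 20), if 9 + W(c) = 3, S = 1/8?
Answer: -1463*√1830/6 ≈ -10431.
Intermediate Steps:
S = ⅛ ≈ 0.12500
W(c) = -6 (W(c) = -9 + 3 = -6)
-1463*√((4/S + 7/W(2)) + 20) = -1463*√((4/(⅛) + 7/(-6)) + 20) = -1463*√((4*8 + 7*(-⅙)) + 20) = -1463*√((32 - 7/6) + 20) = -1463*√(185/6 + 20) = -1463*√1830/6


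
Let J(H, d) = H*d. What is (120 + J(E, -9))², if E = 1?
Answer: 12321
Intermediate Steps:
(120 + J(E, -9))² = (120 + 1*(-9))² = (120 - 9)² = 111² = 12321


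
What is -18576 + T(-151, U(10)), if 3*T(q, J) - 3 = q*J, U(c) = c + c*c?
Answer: -72335/3 ≈ -24112.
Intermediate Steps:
U(c) = c + c²
T(q, J) = 1 + J*q/3 (T(q, J) = 1 + (q*J)/3 = 1 + (J*q)/3 = 1 + J*q/3)
-18576 + T(-151, U(10)) = -18576 + (1 + (⅓)*(10*(1 + 10))*(-151)) = -18576 + (1 + (⅓)*(10*11)*(-151)) = -18576 + (1 + (⅓)*110*(-151)) = -18576 + (1 - 16610/3) = -18576 - 16607/3 = -72335/3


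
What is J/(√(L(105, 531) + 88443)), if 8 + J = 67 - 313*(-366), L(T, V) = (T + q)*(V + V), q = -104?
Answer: 114617*√1105/9945 ≈ 383.11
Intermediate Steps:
L(T, V) = 2*V*(-104 + T) (L(T, V) = (T - 104)*(V + V) = (-104 + T)*(2*V) = 2*V*(-104 + T))
J = 114617 (J = -8 + (67 - 313*(-366)) = -8 + (67 + 114558) = -8 + 114625 = 114617)
J/(√(L(105, 531) + 88443)) = 114617/(√(2*531*(-104 + 105) + 88443)) = 114617/(√(2*531*1 + 88443)) = 114617/(√(1062 + 88443)) = 114617/(√89505) = 114617/((9*√1105)) = 114617*(√1105/9945) = 114617*√1105/9945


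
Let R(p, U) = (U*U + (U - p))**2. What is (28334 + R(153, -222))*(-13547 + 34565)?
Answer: 50277549050070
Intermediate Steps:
R(p, U) = (U + U**2 - p)**2 (R(p, U) = (U**2 + (U - p))**2 = (U + U**2 - p)**2)
(28334 + R(153, -222))*(-13547 + 34565) = (28334 + (-222 + (-222)**2 - 1*153)**2)*(-13547 + 34565) = (28334 + (-222 + 49284 - 153)**2)*21018 = (28334 + 48909**2)*21018 = (28334 + 2392090281)*21018 = 2392118615*21018 = 50277549050070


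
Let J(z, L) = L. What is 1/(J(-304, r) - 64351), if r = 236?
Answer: -1/64115 ≈ -1.5597e-5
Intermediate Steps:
1/(J(-304, r) - 64351) = 1/(236 - 64351) = 1/(-64115) = -1/64115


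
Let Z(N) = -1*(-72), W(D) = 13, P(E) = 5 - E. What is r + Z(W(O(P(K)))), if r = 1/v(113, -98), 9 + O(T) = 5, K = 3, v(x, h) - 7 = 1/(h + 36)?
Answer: 31238/433 ≈ 72.143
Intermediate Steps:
v(x, h) = 7 + 1/(36 + h) (v(x, h) = 7 + 1/(h + 36) = 7 + 1/(36 + h))
O(T) = -4 (O(T) = -9 + 5 = -4)
Z(N) = 72
r = 62/433 (r = 1/((253 + 7*(-98))/(36 - 98)) = 1/((253 - 686)/(-62)) = 1/(-1/62*(-433)) = 1/(433/62) = 62/433 ≈ 0.14319)
r + Z(W(O(P(K)))) = 62/433 + 72 = 31238/433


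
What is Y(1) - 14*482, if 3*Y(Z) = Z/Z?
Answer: -20243/3 ≈ -6747.7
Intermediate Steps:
Y(Z) = 1/3 (Y(Z) = (Z/Z)/3 = (1/3)*1 = 1/3)
Y(1) - 14*482 = 1/3 - 14*482 = 1/3 - 6748 = -20243/3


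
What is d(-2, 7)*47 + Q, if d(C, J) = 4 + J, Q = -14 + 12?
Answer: 515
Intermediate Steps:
Q = -2
d(-2, 7)*47 + Q = (4 + 7)*47 - 2 = 11*47 - 2 = 517 - 2 = 515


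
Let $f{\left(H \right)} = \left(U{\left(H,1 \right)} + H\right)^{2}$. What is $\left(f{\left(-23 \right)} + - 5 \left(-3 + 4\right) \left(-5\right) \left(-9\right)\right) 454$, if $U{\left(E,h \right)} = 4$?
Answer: $61744$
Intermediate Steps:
$f{\left(H \right)} = \left(4 + H\right)^{2}$
$\left(f{\left(-23 \right)} + - 5 \left(-3 + 4\right) \left(-5\right) \left(-9\right)\right) 454 = \left(\left(4 - 23\right)^{2} + - 5 \left(-3 + 4\right) \left(-5\right) \left(-9\right)\right) 454 = \left(\left(-19\right)^{2} + - 5 \cdot 1 \left(-5\right) \left(-9\right)\right) 454 = \left(361 + \left(-5\right) \left(-5\right) \left(-9\right)\right) 454 = \left(361 + 25 \left(-9\right)\right) 454 = \left(361 - 225\right) 454 = 136 \cdot 454 = 61744$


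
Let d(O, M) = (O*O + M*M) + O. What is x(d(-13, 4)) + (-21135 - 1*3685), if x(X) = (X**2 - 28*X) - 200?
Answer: -252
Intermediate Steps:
d(O, M) = O + M**2 + O**2 (d(O, M) = (O**2 + M**2) + O = (M**2 + O**2) + O = O + M**2 + O**2)
x(X) = -200 + X**2 - 28*X
x(d(-13, 4)) + (-21135 - 1*3685) = (-200 + (-13 + 4**2 + (-13)**2)**2 - 28*(-13 + 4**2 + (-13)**2)) + (-21135 - 1*3685) = (-200 + (-13 + 16 + 169)**2 - 28*(-13 + 16 + 169)) + (-21135 - 3685) = (-200 + 172**2 - 28*172) - 24820 = (-200 + 29584 - 4816) - 24820 = 24568 - 24820 = -252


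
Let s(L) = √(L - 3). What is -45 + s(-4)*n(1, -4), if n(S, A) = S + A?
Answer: -45 - 3*I*√7 ≈ -45.0 - 7.9373*I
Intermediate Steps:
n(S, A) = A + S
s(L) = √(-3 + L)
-45 + s(-4)*n(1, -4) = -45 + √(-3 - 4)*(-4 + 1) = -45 + √(-7)*(-3) = -45 + (I*√7)*(-3) = -45 - 3*I*√7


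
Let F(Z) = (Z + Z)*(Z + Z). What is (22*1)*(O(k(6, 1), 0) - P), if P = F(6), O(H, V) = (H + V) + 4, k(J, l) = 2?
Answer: -3036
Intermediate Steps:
O(H, V) = 4 + H + V
F(Z) = 4*Z² (F(Z) = (2*Z)*(2*Z) = 4*Z²)
P = 144 (P = 4*6² = 4*36 = 144)
(22*1)*(O(k(6, 1), 0) - P) = (22*1)*((4 + 2 + 0) - 1*144) = 22*(6 - 144) = 22*(-138) = -3036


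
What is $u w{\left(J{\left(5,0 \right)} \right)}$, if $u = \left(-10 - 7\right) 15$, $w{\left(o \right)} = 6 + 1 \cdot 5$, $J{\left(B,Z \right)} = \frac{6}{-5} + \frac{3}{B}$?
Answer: $-2805$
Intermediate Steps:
$J{\left(B,Z \right)} = - \frac{6}{5} + \frac{3}{B}$ ($J{\left(B,Z \right)} = 6 \left(- \frac{1}{5}\right) + \frac{3}{B} = - \frac{6}{5} + \frac{3}{B}$)
$w{\left(o \right)} = 11$ ($w{\left(o \right)} = 6 + 5 = 11$)
$u = -255$ ($u = \left(-17\right) 15 = -255$)
$u w{\left(J{\left(5,0 \right)} \right)} = \left(-255\right) 11 = -2805$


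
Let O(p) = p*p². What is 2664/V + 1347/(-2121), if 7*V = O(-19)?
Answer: -16263827/4849313 ≈ -3.3538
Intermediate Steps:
O(p) = p³
V = -6859/7 (V = (⅐)*(-19)³ = (⅐)*(-6859) = -6859/7 ≈ -979.86)
2664/V + 1347/(-2121) = 2664/(-6859/7) + 1347/(-2121) = 2664*(-7/6859) + 1347*(-1/2121) = -18648/6859 - 449/707 = -16263827/4849313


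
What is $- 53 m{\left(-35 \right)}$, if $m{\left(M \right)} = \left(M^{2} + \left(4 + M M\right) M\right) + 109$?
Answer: $2209093$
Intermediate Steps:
$m{\left(M \right)} = 109 + M^{2} + M \left(4 + M^{2}\right)$ ($m{\left(M \right)} = \left(M^{2} + \left(4 + M^{2}\right) M\right) + 109 = \left(M^{2} + M \left(4 + M^{2}\right)\right) + 109 = 109 + M^{2} + M \left(4 + M^{2}\right)$)
$- 53 m{\left(-35 \right)} = - 53 \left(109 + \left(-35\right)^{2} + \left(-35\right)^{3} + 4 \left(-35\right)\right) = - 53 \left(109 + 1225 - 42875 - 140\right) = \left(-53\right) \left(-41681\right) = 2209093$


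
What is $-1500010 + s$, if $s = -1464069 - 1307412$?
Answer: $-4271491$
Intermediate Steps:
$s = -2771481$ ($s = -1464069 - 1307412 = -2771481$)
$-1500010 + s = -1500010 - 2771481 = -4271491$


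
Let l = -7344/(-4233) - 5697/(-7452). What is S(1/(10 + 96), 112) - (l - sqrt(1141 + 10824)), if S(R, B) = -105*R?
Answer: -4237291/1214124 + sqrt(11965) ≈ 105.89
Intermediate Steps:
l = 57257/22908 (l = -7344*(-1/4233) - 5697*(-1/7452) = 144/83 + 211/276 = 57257/22908 ≈ 2.4994)
S(1/(10 + 96), 112) - (l - sqrt(1141 + 10824)) = -105/(10 + 96) - (57257/22908 - sqrt(1141 + 10824)) = -105/106 - (57257/22908 - sqrt(11965)) = -105*1/106 + (-57257/22908 + sqrt(11965)) = -105/106 + (-57257/22908 + sqrt(11965)) = -4237291/1214124 + sqrt(11965)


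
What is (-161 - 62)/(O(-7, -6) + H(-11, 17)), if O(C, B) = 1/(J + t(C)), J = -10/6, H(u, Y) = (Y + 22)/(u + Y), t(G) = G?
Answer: -2899/83 ≈ -34.928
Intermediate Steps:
H(u, Y) = (22 + Y)/(Y + u)
J = -5/3 (J = -10*⅙ = -5/3 ≈ -1.6667)
O(C, B) = 1/(-5/3 + C)
(-161 - 62)/(O(-7, -6) + H(-11, 17)) = (-161 - 62)/(3/(-5 + 3*(-7)) + (22 + 17)/(17 - 11)) = -223/(3/(-5 - 21) + 39/6) = -223/(3/(-26) + (⅙)*39) = -223/(3*(-1/26) + 13/2) = -223/(-3/26 + 13/2) = -223/83/13 = -223*13/83 = -2899/83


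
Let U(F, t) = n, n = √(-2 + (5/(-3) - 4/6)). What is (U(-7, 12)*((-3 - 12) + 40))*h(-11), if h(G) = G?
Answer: -275*I*√39/3 ≈ -572.46*I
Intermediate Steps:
n = I*√39/3 (n = √(-2 + (5*(-⅓) - 4*⅙)) = √(-2 + (-5/3 - ⅔)) = √(-2 - 7/3) = √(-13/3) = I*√39/3 ≈ 2.0817*I)
U(F, t) = I*√39/3
(U(-7, 12)*((-3 - 12) + 40))*h(-11) = ((I*√39/3)*((-3 - 12) + 40))*(-11) = ((I*√39/3)*(-15 + 40))*(-11) = ((I*√39/3)*25)*(-11) = (25*I*√39/3)*(-11) = -275*I*√39/3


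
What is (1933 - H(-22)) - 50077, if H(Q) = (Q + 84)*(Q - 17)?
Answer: -45726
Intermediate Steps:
H(Q) = (-17 + Q)*(84 + Q) (H(Q) = (84 + Q)*(-17 + Q) = (-17 + Q)*(84 + Q))
(1933 - H(-22)) - 50077 = (1933 - (-1428 + (-22)² + 67*(-22))) - 50077 = (1933 - (-1428 + 484 - 1474)) - 50077 = (1933 - 1*(-2418)) - 50077 = (1933 + 2418) - 50077 = 4351 - 50077 = -45726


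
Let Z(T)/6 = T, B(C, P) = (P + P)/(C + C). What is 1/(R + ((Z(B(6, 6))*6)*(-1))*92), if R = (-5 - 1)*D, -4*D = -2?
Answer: -1/3315 ≈ -0.00030166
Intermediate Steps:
D = 1/2 (D = -1/4*(-2) = 1/2 ≈ 0.50000)
B(C, P) = P/C (B(C, P) = (2*P)/((2*C)) = (2*P)*(1/(2*C)) = P/C)
Z(T) = 6*T
R = -3 (R = (-5 - 1)*(1/2) = -6*1/2 = -3)
1/(R + ((Z(B(6, 6))*6)*(-1))*92) = 1/(-3 + (((6*(6/6))*6)*(-1))*92) = 1/(-3 + (((6*(6*(1/6)))*6)*(-1))*92) = 1/(-3 + (((6*1)*6)*(-1))*92) = 1/(-3 + ((6*6)*(-1))*92) = 1/(-3 + (36*(-1))*92) = 1/(-3 - 36*92) = 1/(-3 - 3312) = 1/(-3315) = -1/3315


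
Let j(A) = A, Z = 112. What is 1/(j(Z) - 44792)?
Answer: -1/44680 ≈ -2.2381e-5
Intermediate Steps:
1/(j(Z) - 44792) = 1/(112 - 44792) = 1/(-44680) = -1/44680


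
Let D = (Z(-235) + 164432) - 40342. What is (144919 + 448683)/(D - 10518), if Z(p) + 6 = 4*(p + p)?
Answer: 296801/55843 ≈ 5.3149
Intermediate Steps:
Z(p) = -6 + 8*p (Z(p) = -6 + 4*(p + p) = -6 + 4*(2*p) = -6 + 8*p)
D = 122204 (D = ((-6 + 8*(-235)) + 164432) - 40342 = ((-6 - 1880) + 164432) - 40342 = (-1886 + 164432) - 40342 = 162546 - 40342 = 122204)
(144919 + 448683)/(D - 10518) = (144919 + 448683)/(122204 - 10518) = 593602/111686 = 593602*(1/111686) = 296801/55843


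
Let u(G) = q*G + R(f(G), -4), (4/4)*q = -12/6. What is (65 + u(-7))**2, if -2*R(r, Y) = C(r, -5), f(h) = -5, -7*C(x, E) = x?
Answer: 1212201/196 ≈ 6184.7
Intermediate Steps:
C(x, E) = -x/7
R(r, Y) = r/14 (R(r, Y) = -(-1)*r/14 = r/14)
q = -2 (q = -12/6 = -1*2 = -2)
u(G) = -5/14 - 2*G (u(G) = -2*G + (1/14)*(-5) = -2*G - 5/14 = -5/14 - 2*G)
(65 + u(-7))**2 = (65 + (-5/14 - 2*(-7)))**2 = (65 + (-5/14 + 14))**2 = (65 + 191/14)**2 = (1101/14)**2 = 1212201/196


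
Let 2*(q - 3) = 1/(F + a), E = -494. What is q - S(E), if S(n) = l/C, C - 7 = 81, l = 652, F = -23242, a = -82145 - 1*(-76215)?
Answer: -257245/58344 ≈ -4.4091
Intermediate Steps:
a = -5930 (a = -82145 + 76215 = -5930)
C = 88 (C = 7 + 81 = 88)
S(n) = 163/22 (S(n) = 652/88 = 652*(1/88) = 163/22)
q = 175031/58344 (q = 3 + 1/(2*(-23242 - 5930)) = 3 + (½)/(-29172) = 3 + (½)*(-1/29172) = 3 - 1/58344 = 175031/58344 ≈ 3.0000)
q - S(E) = 175031/58344 - 1*163/22 = 175031/58344 - 163/22 = -257245/58344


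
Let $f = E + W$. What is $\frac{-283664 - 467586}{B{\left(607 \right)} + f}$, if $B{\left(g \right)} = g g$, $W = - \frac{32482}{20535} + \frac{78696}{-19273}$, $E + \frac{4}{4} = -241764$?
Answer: $- \frac{148661502534375}{25067809141837} \approx -5.9304$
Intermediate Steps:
$E = -241765$ ($E = -1 - 241764 = -241765$)
$W = - \frac{2242047946}{395771055}$ ($W = \left(-32482\right) \frac{1}{20535} + 78696 \left(- \frac{1}{19273}\right) = - \frac{32482}{20535} - \frac{78696}{19273} = - \frac{2242047946}{395771055} \approx -5.665$)
$B{\left(g \right)} = g^{2}$
$f = - \frac{95685831160021}{395771055}$ ($f = -241765 - \frac{2242047946}{395771055} = - \frac{95685831160021}{395771055} \approx -2.4177 \cdot 10^{5}$)
$\frac{-283664 - 467586}{B{\left(607 \right)} + f} = \frac{-283664 - 467586}{607^{2} - \frac{95685831160021}{395771055}} = - \frac{751250}{368449 - \frac{95685831160021}{395771055}} = - \frac{751250}{\frac{50135618283674}{395771055}} = \left(-751250\right) \frac{395771055}{50135618283674} = - \frac{148661502534375}{25067809141837}$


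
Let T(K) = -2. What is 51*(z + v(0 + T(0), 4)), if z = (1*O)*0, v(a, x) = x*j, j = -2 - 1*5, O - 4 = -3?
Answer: -1428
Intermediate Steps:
O = 1 (O = 4 - 3 = 1)
j = -7 (j = -2 - 5 = -7)
v(a, x) = -7*x (v(a, x) = x*(-7) = -7*x)
z = 0 (z = (1*1)*0 = 1*0 = 0)
51*(z + v(0 + T(0), 4)) = 51*(0 - 7*4) = 51*(0 - 28) = 51*(-28) = -1428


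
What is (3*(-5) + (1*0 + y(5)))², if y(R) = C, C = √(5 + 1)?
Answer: (15 - √6)² ≈ 157.52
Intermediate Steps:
C = √6 ≈ 2.4495
y(R) = √6
(3*(-5) + (1*0 + y(5)))² = (3*(-5) + (1*0 + √6))² = (-15 + (0 + √6))² = (-15 + √6)²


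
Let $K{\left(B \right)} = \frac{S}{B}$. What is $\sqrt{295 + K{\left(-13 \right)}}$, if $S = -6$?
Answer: $\frac{\sqrt{49933}}{13} \approx 17.189$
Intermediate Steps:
$K{\left(B \right)} = - \frac{6}{B}$
$\sqrt{295 + K{\left(-13 \right)}} = \sqrt{295 - \frac{6}{-13}} = \sqrt{295 - - \frac{6}{13}} = \sqrt{295 + \frac{6}{13}} = \sqrt{\frac{3841}{13}} = \frac{\sqrt{49933}}{13}$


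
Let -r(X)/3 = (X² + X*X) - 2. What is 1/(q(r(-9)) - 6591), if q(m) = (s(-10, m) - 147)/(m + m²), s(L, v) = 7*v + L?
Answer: -229920/1515406237 ≈ -0.00015172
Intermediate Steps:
r(X) = 6 - 6*X² (r(X) = -3*((X² + X*X) - 2) = -3*((X² + X²) - 2) = -3*(2*X² - 2) = -3*(-2 + 2*X²) = 6 - 6*X²)
s(L, v) = L + 7*v
q(m) = (-157 + 7*m)/(m + m²) (q(m) = ((-10 + 7*m) - 147)/(m + m²) = (-157 + 7*m)/(m + m²))
1/(q(r(-9)) - 6591) = 1/((-157 + 7*(6 - 6*(-9)²))/((6 - 6*(-9)²)*(1 + (6 - 6*(-9)²))) - 6591) = 1/((-157 + 7*(6 - 6*81))/((6 - 6*81)*(1 + (6 - 6*81))) - 6591) = 1/((-157 + 7*(6 - 486))/((6 - 486)*(1 + (6 - 486))) - 6591) = 1/((-157 + 7*(-480))/((-480)*(1 - 480)) - 6591) = 1/(-1/480*(-157 - 3360)/(-479) - 6591) = 1/(-1/480*(-1/479)*(-3517) - 6591) = 1/(-3517/229920 - 6591) = 1/(-1515406237/229920) = -229920/1515406237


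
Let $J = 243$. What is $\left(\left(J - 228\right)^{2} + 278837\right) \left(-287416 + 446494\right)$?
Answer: $44392624836$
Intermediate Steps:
$\left(\left(J - 228\right)^{2} + 278837\right) \left(-287416 + 446494\right) = \left(\left(243 - 228\right)^{2} + 278837\right) \left(-287416 + 446494\right) = \left(15^{2} + 278837\right) 159078 = \left(225 + 278837\right) 159078 = 279062 \cdot 159078 = 44392624836$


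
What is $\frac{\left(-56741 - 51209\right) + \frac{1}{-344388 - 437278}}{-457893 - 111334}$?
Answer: $\frac{84380844701}{444945392182} \approx 0.18964$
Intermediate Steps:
$\frac{\left(-56741 - 51209\right) + \frac{1}{-344388 - 437278}}{-457893 - 111334} = \frac{\left(-56741 - 51209\right) + \frac{1}{-781666}}{-569227} = \left(-107950 - \frac{1}{781666}\right) \left(- \frac{1}{569227}\right) = \left(- \frac{84380844701}{781666}\right) \left(- \frac{1}{569227}\right) = \frac{84380844701}{444945392182}$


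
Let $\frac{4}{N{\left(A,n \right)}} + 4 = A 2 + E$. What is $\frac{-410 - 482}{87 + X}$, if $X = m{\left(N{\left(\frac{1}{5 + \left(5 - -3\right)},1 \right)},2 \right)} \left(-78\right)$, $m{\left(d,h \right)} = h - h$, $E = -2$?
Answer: $- \frac{892}{87} \approx -10.253$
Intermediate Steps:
$N{\left(A,n \right)} = \frac{4}{-6 + 2 A}$ ($N{\left(A,n \right)} = \frac{4}{-4 + \left(A 2 - 2\right)} = \frac{4}{-4 + \left(2 A - 2\right)} = \frac{4}{-4 + \left(-2 + 2 A\right)} = \frac{4}{-6 + 2 A}$)
$m{\left(d,h \right)} = 0$
$X = 0$ ($X = 0 \left(-78\right) = 0$)
$\frac{-410 - 482}{87 + X} = \frac{-410 - 482}{87 + 0} = - \frac{892}{87}$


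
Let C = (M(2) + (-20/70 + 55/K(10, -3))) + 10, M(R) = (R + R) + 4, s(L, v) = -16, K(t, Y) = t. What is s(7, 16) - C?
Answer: -549/14 ≈ -39.214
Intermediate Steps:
M(R) = 4 + 2*R (M(R) = 2*R + 4 = 4 + 2*R)
C = 325/14 (C = ((4 + 2*2) + (-20/70 + 55/10)) + 10 = ((4 + 4) + (-20*1/70 + 55*(1/10))) + 10 = (8 + (-2/7 + 11/2)) + 10 = (8 + 73/14) + 10 = 185/14 + 10 = 325/14 ≈ 23.214)
s(7, 16) - C = -16 - 1*325/14 = -16 - 325/14 = -549/14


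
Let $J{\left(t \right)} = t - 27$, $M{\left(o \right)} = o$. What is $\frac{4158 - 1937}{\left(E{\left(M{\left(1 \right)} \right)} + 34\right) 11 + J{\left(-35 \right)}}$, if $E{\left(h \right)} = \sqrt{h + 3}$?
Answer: $\frac{2221}{334} \approx 6.6497$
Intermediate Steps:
$E{\left(h \right)} = \sqrt{3 + h}$
$J{\left(t \right)} = -27 + t$
$\frac{4158 - 1937}{\left(E{\left(M{\left(1 \right)} \right)} + 34\right) 11 + J{\left(-35 \right)}} = \frac{4158 - 1937}{\left(\sqrt{3 + 1} + 34\right) 11 - 62} = \frac{2221}{\left(\sqrt{4} + 34\right) 11 - 62} = \frac{2221}{\left(2 + 34\right) 11 - 62} = \frac{2221}{36 \cdot 11 - 62} = \frac{2221}{396 - 62} = \frac{2221}{334}$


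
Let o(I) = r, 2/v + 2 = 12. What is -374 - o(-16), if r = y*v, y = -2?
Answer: -1868/5 ≈ -373.60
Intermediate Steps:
v = ⅕ (v = 2/(-2 + 12) = 2/10 = 2*(⅒) = ⅕ ≈ 0.20000)
r = -⅖ (r = -2*⅕ = -⅖ ≈ -0.40000)
o(I) = -⅖
-374 - o(-16) = -374 - 1*(-⅖) = -374 + ⅖ = -1868/5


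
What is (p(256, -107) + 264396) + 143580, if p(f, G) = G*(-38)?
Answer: 412042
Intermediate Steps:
p(f, G) = -38*G
(p(256, -107) + 264396) + 143580 = (-38*(-107) + 264396) + 143580 = (4066 + 264396) + 143580 = 268462 + 143580 = 412042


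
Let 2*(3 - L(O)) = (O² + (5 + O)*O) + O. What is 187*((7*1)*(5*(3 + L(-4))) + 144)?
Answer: 40018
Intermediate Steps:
L(O) = 3 - O/2 - O²/2 - O*(5 + O)/2 (L(O) = 3 - ((O² + (5 + O)*O) + O)/2 = 3 - ((O² + O*(5 + O)) + O)/2 = 3 - (O + O² + O*(5 + O))/2 = 3 + (-O/2 - O²/2 - O*(5 + O)/2) = 3 - O/2 - O²/2 - O*(5 + O)/2)
187*((7*1)*(5*(3 + L(-4))) + 144) = 187*((7*1)*(5*(3 + (3 - 1*(-4)² - 3*(-4)))) + 144) = 187*(7*(5*(3 + (3 - 1*16 + 12))) + 144) = 187*(7*(5*(3 + (3 - 16 + 12))) + 144) = 187*(7*(5*(3 - 1)) + 144) = 187*(7*(5*2) + 144) = 187*(7*10 + 144) = 187*(70 + 144) = 187*214 = 40018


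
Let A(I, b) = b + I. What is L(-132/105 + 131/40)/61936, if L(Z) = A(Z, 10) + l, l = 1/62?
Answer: 20891/107520896 ≈ 0.00019430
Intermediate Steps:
A(I, b) = I + b
l = 1/62 ≈ 0.016129
L(Z) = 621/62 + Z (L(Z) = (Z + 10) + 1/62 = (10 + Z) + 1/62 = 621/62 + Z)
L(-132/105 + 131/40)/61936 = (621/62 + (-132/105 + 131/40))/61936 = (621/62 + (-132*1/105 + 131*(1/40)))*(1/61936) = (621/62 + (-44/35 + 131/40))*(1/61936) = (621/62 + 113/56)*(1/61936) = (20891/1736)*(1/61936) = 20891/107520896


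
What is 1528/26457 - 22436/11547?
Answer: -191981812/101832993 ≈ -1.8853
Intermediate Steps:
1528/26457 - 22436/11547 = -191981812/101832993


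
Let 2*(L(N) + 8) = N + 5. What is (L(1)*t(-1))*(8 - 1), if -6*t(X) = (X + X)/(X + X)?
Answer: 35/6 ≈ 5.8333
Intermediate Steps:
L(N) = -11/2 + N/2 (L(N) = -8 + (N + 5)/2 = -8 + (5 + N)/2 = -8 + (5/2 + N/2) = -11/2 + N/2)
t(X) = -⅙ (t(X) = -(X + X)/(6*(X + X)) = -2*X/(6*(2*X)) = -2*X*1/(2*X)/6 = -⅙*1 = -⅙)
(L(1)*t(-1))*(8 - 1) = ((-11/2 + (½)*1)*(-⅙))*(8 - 1) = ((-11/2 + ½)*(-⅙))*7 = -5*(-⅙)*7 = (⅚)*7 = 35/6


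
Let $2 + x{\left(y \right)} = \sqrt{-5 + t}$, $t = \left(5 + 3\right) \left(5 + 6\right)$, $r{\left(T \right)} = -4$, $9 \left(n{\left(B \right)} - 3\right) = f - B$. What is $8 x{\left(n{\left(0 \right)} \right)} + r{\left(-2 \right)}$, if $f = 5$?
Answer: $-20 + 8 \sqrt{83} \approx 52.883$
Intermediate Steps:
$n{\left(B \right)} = \frac{32}{9} - \frac{B}{9}$ ($n{\left(B \right)} = 3 + \frac{5 - B}{9} = 3 - \left(- \frac{5}{9} + \frac{B}{9}\right) = \frac{32}{9} - \frac{B}{9}$)
$t = 88$ ($t = 8 \cdot 11 = 88$)
$x{\left(y \right)} = -2 + \sqrt{83}$ ($x{\left(y \right)} = -2 + \sqrt{-5 + 88} = -2 + \sqrt{83}$)
$8 x{\left(n{\left(0 \right)} \right)} + r{\left(-2 \right)} = 8 \left(-2 + \sqrt{83}\right) - 4 = \left(-16 + 8 \sqrt{83}\right) - 4 = -20 + 8 \sqrt{83}$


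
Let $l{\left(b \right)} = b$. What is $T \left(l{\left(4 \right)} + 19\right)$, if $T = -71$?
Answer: $-1633$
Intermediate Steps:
$T \left(l{\left(4 \right)} + 19\right) = - 71 \left(4 + 19\right) = \left(-71\right) 23 = -1633$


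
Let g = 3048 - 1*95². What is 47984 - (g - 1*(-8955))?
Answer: 45006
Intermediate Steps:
g = -5977 (g = 3048 - 1*9025 = 3048 - 9025 = -5977)
47984 - (g - 1*(-8955)) = 47984 - (-5977 - 1*(-8955)) = 47984 - (-5977 + 8955) = 47984 - 1*2978 = 47984 - 2978 = 45006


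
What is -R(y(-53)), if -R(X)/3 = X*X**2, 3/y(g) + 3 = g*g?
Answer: 81/22093422616 ≈ 3.6662e-9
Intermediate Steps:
y(g) = 3/(-3 + g**2) (y(g) = 3/(-3 + g*g) = 3/(-3 + g**2))
R(X) = -3*X**3 (R(X) = -3*X*X**2 = -3*X**3)
-R(y(-53)) = -(-3)*(3/(-3 + (-53)**2))**3 = -(-3)*(3/(-3 + 2809))**3 = -(-3)*(3/2806)**3 = -(-3)*27/22093422616 = -1*(-81/22093422616) = 81/22093422616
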